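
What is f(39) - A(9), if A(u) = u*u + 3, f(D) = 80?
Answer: -4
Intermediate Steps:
A(u) = 3 + u**2 (A(u) = u**2 + 3 = 3 + u**2)
f(39) - A(9) = 80 - (3 + 9**2) = 80 - (3 + 81) = 80 - 1*84 = 80 - 84 = -4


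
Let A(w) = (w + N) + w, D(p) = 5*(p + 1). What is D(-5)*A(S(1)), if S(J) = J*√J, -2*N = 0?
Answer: -40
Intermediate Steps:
N = 0 (N = -½*0 = 0)
D(p) = 5 + 5*p (D(p) = 5*(1 + p) = 5 + 5*p)
S(J) = J^(3/2)
A(w) = 2*w (A(w) = (w + 0) + w = w + w = 2*w)
D(-5)*A(S(1)) = (5 + 5*(-5))*(2*1^(3/2)) = (5 - 25)*(2*1) = -20*2 = -40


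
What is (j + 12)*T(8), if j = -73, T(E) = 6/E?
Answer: -183/4 ≈ -45.750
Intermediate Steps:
(j + 12)*T(8) = (-73 + 12)*(6/8) = -366/8 = -61*3/4 = -183/4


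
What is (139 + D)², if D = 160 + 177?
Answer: 226576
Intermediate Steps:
D = 337
(139 + D)² = (139 + 337)² = 476² = 226576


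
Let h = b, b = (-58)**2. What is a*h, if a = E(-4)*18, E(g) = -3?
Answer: -181656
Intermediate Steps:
b = 3364
h = 3364
a = -54 (a = -3*18 = -54)
a*h = -54*3364 = -181656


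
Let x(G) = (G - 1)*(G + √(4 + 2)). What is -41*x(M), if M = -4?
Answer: -820 + 205*√6 ≈ -317.85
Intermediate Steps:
x(G) = (-1 + G)*(G + √6)
-41*x(M) = -41*((-4)² - 1*(-4) - √6 - 4*√6) = -41*(16 + 4 - √6 - 4*√6) = -41*(20 - 5*√6) = -820 + 205*√6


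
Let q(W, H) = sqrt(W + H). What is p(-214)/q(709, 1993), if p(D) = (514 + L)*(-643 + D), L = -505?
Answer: -7713*sqrt(2702)/2702 ≈ -148.38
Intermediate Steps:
p(D) = -5787 + 9*D (p(D) = (514 - 505)*(-643 + D) = 9*(-643 + D) = -5787 + 9*D)
q(W, H) = sqrt(H + W)
p(-214)/q(709, 1993) = (-5787 + 9*(-214))/(sqrt(1993 + 709)) = (-5787 - 1926)/(sqrt(2702)) = -7713*sqrt(2702)/2702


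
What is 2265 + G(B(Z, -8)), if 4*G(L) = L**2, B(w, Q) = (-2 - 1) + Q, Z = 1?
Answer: 9181/4 ≈ 2295.3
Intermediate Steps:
B(w, Q) = -3 + Q
G(L) = L**2/4
2265 + G(B(Z, -8)) = 2265 + (-3 - 8)**2/4 = 2265 + (1/4)*(-11)**2 = 2265 + (1/4)*121 = 2265 + 121/4 = 9181/4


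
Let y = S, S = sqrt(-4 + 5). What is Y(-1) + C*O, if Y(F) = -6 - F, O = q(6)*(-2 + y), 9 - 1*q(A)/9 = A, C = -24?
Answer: 643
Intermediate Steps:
S = 1 (S = sqrt(1) = 1)
y = 1
q(A) = 81 - 9*A
O = -27 (O = (81 - 9*6)*(-2 + 1) = (81 - 54)*(-1) = 27*(-1) = -27)
Y(-1) + C*O = (-6 - 1*(-1)) - 24*(-27) = (-6 + 1) + 648 = -5 + 648 = 643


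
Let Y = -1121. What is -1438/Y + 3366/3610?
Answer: 235907/106495 ≈ 2.2152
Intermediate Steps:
-1438/Y + 3366/3610 = -1438/(-1121) + 3366/3610 = -1438*(-1/1121) + 3366*(1/3610) = 1438/1121 + 1683/1805 = 235907/106495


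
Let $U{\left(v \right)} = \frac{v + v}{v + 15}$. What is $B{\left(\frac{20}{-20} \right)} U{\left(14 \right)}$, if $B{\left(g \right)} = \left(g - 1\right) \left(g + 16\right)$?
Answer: $- \frac{840}{29} \approx -28.966$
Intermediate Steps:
$U{\left(v \right)} = \frac{2 v}{15 + v}$
$B{\left(g \right)} = \left(-1 + g\right) \left(16 + g\right)$
$B{\left(\frac{20}{-20} \right)} U{\left(14 \right)} = \left(-16 + \left(\frac{20}{-20}\right)^{2} + 15 \frac{20}{-20}\right) 2 \cdot 14 \frac{1}{15 + 14} = \left(-16 + \left(20 \left(- \frac{1}{20}\right)\right)^{2} + 15 \cdot 20 \left(- \frac{1}{20}\right)\right) 2 \cdot 14 \cdot \frac{1}{29} = \left(-16 + \left(-1\right)^{2} + 15 \left(-1\right)\right) 2 \cdot 14 \cdot \frac{1}{29} = \left(-16 + 1 - 15\right) \frac{28}{29} = \left(-30\right) \frac{28}{29} = - \frac{840}{29}$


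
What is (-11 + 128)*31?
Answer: 3627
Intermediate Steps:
(-11 + 128)*31 = 117*31 = 3627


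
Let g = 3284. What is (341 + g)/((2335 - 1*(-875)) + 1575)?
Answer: 25/33 ≈ 0.75758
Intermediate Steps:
(341 + g)/((2335 - 1*(-875)) + 1575) = (341 + 3284)/((2335 - 1*(-875)) + 1575) = 3625/((2335 + 875) + 1575) = 3625/(3210 + 1575) = 3625/4785 = 3625*(1/4785) = 25/33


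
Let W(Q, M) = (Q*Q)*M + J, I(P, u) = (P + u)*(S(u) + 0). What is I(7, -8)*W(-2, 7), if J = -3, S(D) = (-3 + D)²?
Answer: -3025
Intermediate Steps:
I(P, u) = (-3 + u)²*(P + u) (I(P, u) = (P + u)*((-3 + u)² + 0) = (P + u)*(-3 + u)² = (-3 + u)²*(P + u))
W(Q, M) = -3 + M*Q² (W(Q, M) = (Q*Q)*M - 3 = Q²*M - 3 = M*Q² - 3 = -3 + M*Q²)
I(7, -8)*W(-2, 7) = ((-3 - 8)²*(7 - 8))*(-3 + 7*(-2)²) = ((-11)²*(-1))*(-3 + 7*4) = (121*(-1))*(-3 + 28) = -121*25 = -3025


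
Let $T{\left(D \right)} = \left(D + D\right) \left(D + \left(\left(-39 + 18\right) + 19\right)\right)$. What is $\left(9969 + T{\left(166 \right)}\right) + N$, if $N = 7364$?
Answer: $71781$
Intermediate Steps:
$T{\left(D \right)} = 2 D \left(-2 + D\right)$ ($T{\left(D \right)} = 2 D \left(D + \left(-21 + 19\right)\right) = 2 D \left(D - 2\right) = 2 D \left(-2 + D\right)$)
$\left(9969 + T{\left(166 \right)}\right) + N = \left(9969 + 2 \cdot 166 \left(-2 + 166\right)\right) + 7364 = \left(9969 + 2 \cdot 166 \cdot 164\right) + 7364 = \left(9969 + 54448\right) + 7364 = 64417 + 7364 = 71781$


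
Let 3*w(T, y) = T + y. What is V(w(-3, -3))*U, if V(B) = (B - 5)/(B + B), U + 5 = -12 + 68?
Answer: 357/4 ≈ 89.250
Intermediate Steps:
w(T, y) = T/3 + y/3 (w(T, y) = (T + y)/3 = T/3 + y/3)
U = 51 (U = -5 + (-12 + 68) = -5 + 56 = 51)
V(B) = (-5 + B)/(2*B) (V(B) = (-5 + B)/((2*B)) = (-5 + B)*(1/(2*B)) = (-5 + B)/(2*B))
V(w(-3, -3))*U = ((-5 + ((⅓)*(-3) + (⅓)*(-3)))/(2*((⅓)*(-3) + (⅓)*(-3))))*51 = ((-5 + (-1 - 1))/(2*(-1 - 1)))*51 = ((½)*(-5 - 2)/(-2))*51 = ((½)*(-½)*(-7))*51 = (7/4)*51 = 357/4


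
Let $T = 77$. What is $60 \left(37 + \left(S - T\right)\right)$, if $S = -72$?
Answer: $-6720$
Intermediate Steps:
$60 \left(37 + \left(S - T\right)\right) = 60 \left(37 - 149\right) = 60 \left(-112\right) = -6720$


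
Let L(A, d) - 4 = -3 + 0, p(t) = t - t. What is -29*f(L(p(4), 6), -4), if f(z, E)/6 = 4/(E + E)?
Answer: 87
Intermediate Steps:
p(t) = 0
L(A, d) = 1 (L(A, d) = 4 + (-3 + 0) = 4 - 3 = 1)
f(z, E) = 12/E (f(z, E) = 6*(4/(E + E)) = 6*(4/((2*E))) = 6*(4*(1/(2*E))) = 6*(2/E) = 12/E)
-29*f(L(p(4), 6), -4) = -348/(-4) = -348*(-1)/4 = -29*(-3) = 87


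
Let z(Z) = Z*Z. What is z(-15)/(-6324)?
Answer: -75/2108 ≈ -0.035579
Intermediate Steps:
z(Z) = Z²
z(-15)/(-6324) = (-15)²/(-6324) = 225*(-1/6324) = -75/2108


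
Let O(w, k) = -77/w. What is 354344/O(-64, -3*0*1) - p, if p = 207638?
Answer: 6689890/77 ≈ 86882.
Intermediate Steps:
354344/O(-64, -3*0*1) - p = 354344/((-77/(-64))) - 1*207638 = 354344/((-77*(-1/64))) - 207638 = 354344/(77/64) - 207638 = 354344*(64/77) - 207638 = 22678016/77 - 207638 = 6689890/77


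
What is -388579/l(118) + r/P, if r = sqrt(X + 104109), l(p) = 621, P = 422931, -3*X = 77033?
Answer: -388579/621 + sqrt(705882)/1268793 ≈ -625.73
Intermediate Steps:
X = -77033/3 (X = -1/3*77033 = -77033/3 ≈ -25678.)
r = sqrt(705882)/3 (r = sqrt(-77033/3 + 104109) = sqrt(235294/3) = sqrt(705882)/3 ≈ 280.06)
-388579/l(118) + r/P = -388579/621 + (sqrt(705882)/3)/422931 = -388579*1/621 + (sqrt(705882)/3)*(1/422931) = -388579/621 + sqrt(705882)/1268793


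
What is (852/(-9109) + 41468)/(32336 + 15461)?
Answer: 377731160/435382873 ≈ 0.86758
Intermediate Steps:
(852/(-9109) + 41468)/(32336 + 15461) = (852*(-1/9109) + 41468)/47797 = (-852/9109 + 41468)*(1/47797) = (377731160/9109)*(1/47797) = 377731160/435382873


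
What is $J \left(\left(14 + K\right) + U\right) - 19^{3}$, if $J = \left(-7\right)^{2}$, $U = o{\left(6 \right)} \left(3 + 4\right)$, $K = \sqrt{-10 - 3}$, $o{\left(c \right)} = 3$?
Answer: $-5144 + 49 i \sqrt{13} \approx -5144.0 + 176.67 i$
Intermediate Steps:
$K = i \sqrt{13}$ ($K = \sqrt{-13} = i \sqrt{13} \approx 3.6056 i$)
$U = 21$ ($U = 3 \left(3 + 4\right) = 3 \cdot 7 = 21$)
$J = 49$
$J \left(\left(14 + K\right) + U\right) - 19^{3} = 49 \left(\left(14 + i \sqrt{13}\right) + 21\right) - 19^{3} = 49 \left(35 + i \sqrt{13}\right) - 6859 = \left(1715 + 49 i \sqrt{13}\right) - 6859 = -5144 + 49 i \sqrt{13}$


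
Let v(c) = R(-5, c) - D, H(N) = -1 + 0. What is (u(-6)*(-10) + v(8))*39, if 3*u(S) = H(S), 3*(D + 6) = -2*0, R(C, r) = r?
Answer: 676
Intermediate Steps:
D = -6 (D = -6 + (-2*0)/3 = -6 + (⅓)*0 = -6 + 0 = -6)
H(N) = -1
u(S) = -⅓ (u(S) = (⅓)*(-1) = -⅓)
v(c) = 6 + c (v(c) = c - 1*(-6) = c + 6 = 6 + c)
(u(-6)*(-10) + v(8))*39 = (-⅓*(-10) + (6 + 8))*39 = (10/3 + 14)*39 = (52/3)*39 = 676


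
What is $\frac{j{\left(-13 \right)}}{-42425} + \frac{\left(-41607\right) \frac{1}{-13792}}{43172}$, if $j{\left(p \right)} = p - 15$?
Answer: $\frac{18437167247}{25261042403200} \approx 0.00072987$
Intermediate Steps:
$j{\left(p \right)} = -15 + p$ ($j{\left(p \right)} = p - 15 = -15 + p$)
$\frac{j{\left(-13 \right)}}{-42425} + \frac{\left(-41607\right) \frac{1}{-13792}}{43172} = \frac{-15 - 13}{-42425} + \frac{\left(-41607\right) \frac{1}{-13792}}{43172} = \left(-28\right) \left(- \frac{1}{42425}\right) + \left(-41607\right) \left(- \frac{1}{13792}\right) \frac{1}{43172} = \frac{28}{42425} + \frac{41607}{13792} \cdot \frac{1}{43172} = \frac{28}{42425} + \frac{41607}{595428224} = \frac{18437167247}{25261042403200}$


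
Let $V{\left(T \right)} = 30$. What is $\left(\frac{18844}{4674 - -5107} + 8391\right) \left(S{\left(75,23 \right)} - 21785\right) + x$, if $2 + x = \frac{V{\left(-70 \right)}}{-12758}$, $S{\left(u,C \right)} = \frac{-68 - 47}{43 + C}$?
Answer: $- \frac{752983613133452683}{4117937934} \approx -1.8285 \cdot 10^{8}$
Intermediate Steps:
$S{\left(u,C \right)} = - \frac{115}{43 + C}$
$x = - \frac{12773}{6379}$ ($x = -2 + \frac{30}{-12758} = -2 + 30 \left(- \frac{1}{12758}\right) = -2 - \frac{15}{6379} = - \frac{12773}{6379} \approx -2.0023$)
$\left(\frac{18844}{4674 - -5107} + 8391\right) \left(S{\left(75,23 \right)} - 21785\right) + x = \left(\frac{18844}{4674 - -5107} + 8391\right) \left(- \frac{115}{43 + 23} - 21785\right) - \frac{12773}{6379} = \left(\frac{18844}{4674 + 5107} + 8391\right) \left(- \frac{115}{66} - 21785\right) - \frac{12773}{6379} = \left(\frac{18844}{9781} + 8391\right) \left(\left(-115\right) \frac{1}{66} - 21785\right) - \frac{12773}{6379} = \left(18844 \cdot \frac{1}{9781} + 8391\right) \left(- \frac{115}{66} - 21785\right) - \frac{12773}{6379} = \left(\frac{18844}{9781} + 8391\right) \left(- \frac{1437925}{66}\right) - \frac{12773}{6379} = \frac{82091215}{9781} \left(- \frac{1437925}{66}\right) - \frac{12773}{6379} = - \frac{118041010328875}{645546} - \frac{12773}{6379} = - \frac{752983613133452683}{4117937934}$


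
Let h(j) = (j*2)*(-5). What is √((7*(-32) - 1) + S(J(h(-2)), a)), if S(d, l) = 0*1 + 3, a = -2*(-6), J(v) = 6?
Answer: I*√222 ≈ 14.9*I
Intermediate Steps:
h(j) = -10*j (h(j) = (2*j)*(-5) = -10*j)
a = 12
S(d, l) = 3 (S(d, l) = 0 + 3 = 3)
√((7*(-32) - 1) + S(J(h(-2)), a)) = √((7*(-32) - 1) + 3) = √((-224 - 1) + 3) = √(-225 + 3) = √(-222) = I*√222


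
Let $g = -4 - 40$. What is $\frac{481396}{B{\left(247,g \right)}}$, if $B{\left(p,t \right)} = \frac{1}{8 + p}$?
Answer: $122755980$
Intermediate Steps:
$g = -44$ ($g = -4 - 40 = -44$)
$\frac{481396}{B{\left(247,g \right)}} = \frac{481396}{\frac{1}{8 + 247}} = \frac{481396}{\frac{1}{255}} = 481396 \frac{1}{\frac{1}{255}} = 481396 \cdot 255 = 122755980$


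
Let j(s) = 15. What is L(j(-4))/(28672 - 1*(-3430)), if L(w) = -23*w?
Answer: -345/32102 ≈ -0.010747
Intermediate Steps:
L(j(-4))/(28672 - 1*(-3430)) = (-23*15)/(28672 - 1*(-3430)) = -345/(28672 + 3430) = -345/32102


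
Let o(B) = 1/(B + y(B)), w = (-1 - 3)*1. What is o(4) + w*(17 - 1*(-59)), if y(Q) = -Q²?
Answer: -3649/12 ≈ -304.08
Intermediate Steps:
w = -4 (w = -4*1 = -4)
o(B) = 1/(B - B²)
o(4) + w*(17 - 1*(-59)) = -1/(4*(-1 + 4)) - 4*(17 - 1*(-59)) = -1*¼/3 - 4*(17 + 59) = -1*¼*⅓ - 4*76 = -1/12 - 304 = -3649/12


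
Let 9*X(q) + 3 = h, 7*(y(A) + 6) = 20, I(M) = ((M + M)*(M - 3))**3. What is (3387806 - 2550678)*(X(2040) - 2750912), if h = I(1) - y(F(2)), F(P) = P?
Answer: -48360299407528/21 ≈ -2.3029e+12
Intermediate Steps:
I(M) = 8*M**3*(-3 + M)**3 (I(M) = ((2*M)*(-3 + M))**3 = (2*M*(-3 + M))**3 = 8*M**3*(-3 + M)**3)
y(A) = -22/7 (y(A) = -6 + (1/7)*20 = -6 + 20/7 = -22/7)
h = -426/7 (h = 8*1**3*(-3 + 1)**3 - 1*(-22/7) = 8*1*(-2)**3 + 22/7 = 8*1*(-8) + 22/7 = -64 + 22/7 = -426/7 ≈ -60.857)
X(q) = -149/21 (X(q) = -1/3 + (1/9)*(-426/7) = -1/3 - 142/21 = -149/21)
(3387806 - 2550678)*(X(2040) - 2750912) = (3387806 - 2550678)*(-149/21 - 2750912) = 837128*(-57769301/21) = -48360299407528/21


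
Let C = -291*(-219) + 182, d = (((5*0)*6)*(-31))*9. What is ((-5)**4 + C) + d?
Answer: 64536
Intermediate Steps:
d = 0 (d = ((0*6)*(-31))*9 = (0*(-31))*9 = 0*9 = 0)
C = 63911 (C = 63729 + 182 = 63911)
((-5)**4 + C) + d = ((-5)**4 + 63911) + 0 = (625 + 63911) + 0 = 64536 + 0 = 64536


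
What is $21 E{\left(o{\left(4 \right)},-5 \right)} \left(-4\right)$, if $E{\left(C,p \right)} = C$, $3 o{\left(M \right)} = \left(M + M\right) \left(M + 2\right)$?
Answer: $-1344$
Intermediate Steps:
$o{\left(M \right)} = \frac{2 M \left(2 + M\right)}{3}$ ($o{\left(M \right)} = \frac{\left(M + M\right) \left(M + 2\right)}{3} = \frac{2 M \left(2 + M\right)}{3}$)
$21 E{\left(o{\left(4 \right)},-5 \right)} \left(-4\right) = 21 \cdot \frac{2}{3} \cdot 4 \left(2 + 4\right) \left(-4\right) = 21 \cdot \frac{2}{3} \cdot 4 \cdot 6 \left(-4\right) = 21 \cdot 16 \left(-4\right) = 336 \left(-4\right) = -1344$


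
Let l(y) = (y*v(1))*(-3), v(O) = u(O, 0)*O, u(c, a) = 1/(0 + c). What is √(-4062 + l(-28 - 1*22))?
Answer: 2*I*√978 ≈ 62.546*I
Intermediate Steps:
u(c, a) = 1/c
v(O) = 1 (v(O) = O/O = 1)
l(y) = -3*y (l(y) = (y*1)*(-3) = y*(-3) = -3*y)
√(-4062 + l(-28 - 1*22)) = √(-4062 - 3*(-28 - 1*22)) = √(-4062 - 3*(-28 - 22)) = √(-4062 - 3*(-50)) = √(-4062 + 150) = √(-3912) = 2*I*√978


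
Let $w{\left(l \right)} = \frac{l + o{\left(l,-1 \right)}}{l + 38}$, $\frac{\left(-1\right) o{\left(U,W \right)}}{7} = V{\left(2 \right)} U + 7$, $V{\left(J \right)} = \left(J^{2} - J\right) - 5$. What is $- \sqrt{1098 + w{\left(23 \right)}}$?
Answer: $- \frac{\sqrt{4113535}}{61} \approx -33.249$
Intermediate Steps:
$V{\left(J \right)} = -5 + J^{2} - J$
$o{\left(U,W \right)} = -49 + 21 U$ ($o{\left(U,W \right)} = - 7 \left(\left(-5 + 2^{2} - 2\right) U + 7\right) = - 7 \left(\left(-5 + 4 - 2\right) U + 7\right) = - 7 \left(- 3 U + 7\right) = - 7 \left(7 - 3 U\right) = -49 + 21 U$)
$w{\left(l \right)} = \frac{-49 + 22 l}{38 + l}$ ($w{\left(l \right)} = \frac{l + \left(-49 + 21 l\right)}{l + 38} = \frac{-49 + 22 l}{38 + l}$)
$- \sqrt{1098 + w{\left(23 \right)}} = - \sqrt{1098 + \frac{-49 + 22 \cdot 23}{38 + 23}} = - \sqrt{1098 + \frac{-49 + 506}{61}} = - \sqrt{1098 + \frac{1}{61} \cdot 457} = - \sqrt{1098 + \frac{457}{61}} = - \sqrt{\frac{67435}{61}} = - \frac{\sqrt{4113535}}{61}$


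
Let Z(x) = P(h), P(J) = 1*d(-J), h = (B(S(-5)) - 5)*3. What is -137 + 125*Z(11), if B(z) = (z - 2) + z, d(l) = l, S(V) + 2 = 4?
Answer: 988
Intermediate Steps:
S(V) = 2 (S(V) = -2 + 4 = 2)
B(z) = -2 + 2*z (B(z) = (-2 + z) + z = -2 + 2*z)
h = -9 (h = ((-2 + 2*2) - 5)*3 = ((-2 + 4) - 5)*3 = (2 - 5)*3 = -3*3 = -9)
P(J) = -J (P(J) = 1*(-J) = -J)
Z(x) = 9 (Z(x) = -1*(-9) = 9)
-137 + 125*Z(11) = -137 + 125*9 = -137 + 1125 = 988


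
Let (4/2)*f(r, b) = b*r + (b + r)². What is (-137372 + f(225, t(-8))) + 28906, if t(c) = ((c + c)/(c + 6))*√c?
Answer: -166819/2 + 5400*I*√2 ≈ -83410.0 + 7636.8*I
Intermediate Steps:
t(c) = 2*c^(3/2)/(6 + c) (t(c) = ((2*c)/(6 + c))*√c = (2*c/(6 + c))*√c = 2*c^(3/2)/(6 + c))
f(r, b) = (b + r)²/2 + b*r/2 (f(r, b) = (b*r + (b + r)²)/2 = ((b + r)² + b*r)/2 = (b + r)²/2 + b*r/2)
(-137372 + f(225, t(-8))) + 28906 = (-137372 + ((2*(-8)^(3/2)/(6 - 8) + 225)²/2 + (½)*(2*(-8)^(3/2)/(6 - 8))*225)) + 28906 = (-137372 + ((2*(-16*I*√2)/(-2) + 225)²/2 + (½)*(2*(-16*I*√2)/(-2))*225)) + 28906 = (-137372 + ((2*(-16*I*√2)*(-½) + 225)²/2 + (½)*(2*(-16*I*√2)*(-½))*225)) + 28906 = (-137372 + ((16*I*√2 + 225)²/2 + (½)*(16*I*√2)*225)) + 28906 = (-137372 + ((225 + 16*I*√2)²/2 + 1800*I*√2)) + 28906 = (-137372 + (225 + 16*I*√2)²/2 + 1800*I*√2) + 28906 = -108466 + (225 + 16*I*√2)²/2 + 1800*I*√2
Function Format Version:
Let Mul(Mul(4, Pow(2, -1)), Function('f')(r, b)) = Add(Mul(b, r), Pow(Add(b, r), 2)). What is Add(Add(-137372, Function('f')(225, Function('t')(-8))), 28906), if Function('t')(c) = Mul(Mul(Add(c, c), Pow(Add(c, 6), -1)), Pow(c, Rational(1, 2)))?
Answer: Add(Rational(-166819, 2), Mul(5400, I, Pow(2, Rational(1, 2)))) ≈ Add(-83410., Mul(7636.8, I))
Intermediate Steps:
Function('t')(c) = Mul(2, Pow(c, Rational(3, 2)), Pow(Add(6, c), -1)) (Function('t')(c) = Mul(Mul(Mul(2, c), Pow(Add(6, c), -1)), Pow(c, Rational(1, 2))) = Mul(Mul(2, c, Pow(Add(6, c), -1)), Pow(c, Rational(1, 2))) = Mul(2, Pow(c, Rational(3, 2)), Pow(Add(6, c), -1)))
Function('f')(r, b) = Add(Mul(Rational(1, 2), Pow(Add(b, r), 2)), Mul(Rational(1, 2), b, r)) (Function('f')(r, b) = Mul(Rational(1, 2), Add(Mul(b, r), Pow(Add(b, r), 2))) = Mul(Rational(1, 2), Add(Pow(Add(b, r), 2), Mul(b, r))) = Add(Mul(Rational(1, 2), Pow(Add(b, r), 2)), Mul(Rational(1, 2), b, r)))
Add(Add(-137372, Function('f')(225, Function('t')(-8))), 28906) = Add(Add(-137372, Add(Mul(Rational(1, 2), Pow(Add(Mul(2, Pow(-8, Rational(3, 2)), Pow(Add(6, -8), -1)), 225), 2)), Mul(Rational(1, 2), Mul(2, Pow(-8, Rational(3, 2)), Pow(Add(6, -8), -1)), 225))), 28906) = Add(Add(-137372, Add(Mul(Rational(1, 2), Pow(Add(Mul(2, Mul(-16, I, Pow(2, Rational(1, 2))), Pow(-2, -1)), 225), 2)), Mul(Rational(1, 2), Mul(2, Mul(-16, I, Pow(2, Rational(1, 2))), Pow(-2, -1)), 225))), 28906) = Add(Add(-137372, Add(Mul(Rational(1, 2), Pow(Add(Mul(2, Mul(-16, I, Pow(2, Rational(1, 2))), Rational(-1, 2)), 225), 2)), Mul(Rational(1, 2), Mul(2, Mul(-16, I, Pow(2, Rational(1, 2))), Rational(-1, 2)), 225))), 28906) = Add(Add(-137372, Add(Mul(Rational(1, 2), Pow(Add(Mul(16, I, Pow(2, Rational(1, 2))), 225), 2)), Mul(Rational(1, 2), Mul(16, I, Pow(2, Rational(1, 2))), 225))), 28906) = Add(Add(-137372, Add(Mul(Rational(1, 2), Pow(Add(225, Mul(16, I, Pow(2, Rational(1, 2)))), 2)), Mul(1800, I, Pow(2, Rational(1, 2))))), 28906) = Add(Add(-137372, Mul(Rational(1, 2), Pow(Add(225, Mul(16, I, Pow(2, Rational(1, 2)))), 2)), Mul(1800, I, Pow(2, Rational(1, 2)))), 28906) = Add(-108466, Mul(Rational(1, 2), Pow(Add(225, Mul(16, I, Pow(2, Rational(1, 2)))), 2)), Mul(1800, I, Pow(2, Rational(1, 2))))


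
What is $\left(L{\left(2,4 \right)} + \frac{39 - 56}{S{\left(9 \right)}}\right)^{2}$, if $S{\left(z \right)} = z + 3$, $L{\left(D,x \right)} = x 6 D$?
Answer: $\frac{312481}{144} \approx 2170.0$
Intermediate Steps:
$L{\left(D,x \right)} = 6 D x$ ($L{\left(D,x \right)} = 6 x D = 6 D x$)
$S{\left(z \right)} = 3 + z$
$\left(L{\left(2,4 \right)} + \frac{39 - 56}{S{\left(9 \right)}}\right)^{2} = \left(6 \cdot 2 \cdot 4 + \frac{39 - 56}{3 + 9}\right)^{2} = \left(48 + \frac{39 - 56}{12}\right)^{2} = \left(48 - \frac{17}{12}\right)^{2} = \left(\frac{559}{12}\right)^{2} = \frac{312481}{144}$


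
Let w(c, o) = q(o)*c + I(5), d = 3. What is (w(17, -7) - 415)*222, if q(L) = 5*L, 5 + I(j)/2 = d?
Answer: -225108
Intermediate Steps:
I(j) = -4 (I(j) = -10 + 2*3 = -10 + 6 = -4)
w(c, o) = -4 + 5*c*o (w(c, o) = (5*o)*c - 4 = 5*c*o - 4 = -4 + 5*c*o)
(w(17, -7) - 415)*222 = ((-4 + 5*17*(-7)) - 415)*222 = ((-4 - 595) - 415)*222 = (-599 - 415)*222 = -1014*222 = -225108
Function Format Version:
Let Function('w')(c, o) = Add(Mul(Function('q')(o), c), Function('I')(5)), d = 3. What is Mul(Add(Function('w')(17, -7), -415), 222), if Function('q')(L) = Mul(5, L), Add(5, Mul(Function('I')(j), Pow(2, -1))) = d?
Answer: -225108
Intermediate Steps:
Function('I')(j) = -4 (Function('I')(j) = Add(-10, Mul(2, 3)) = Add(-10, 6) = -4)
Function('w')(c, o) = Add(-4, Mul(5, c, o)) (Function('w')(c, o) = Add(Mul(Mul(5, o), c), -4) = Add(Mul(5, c, o), -4) = Add(-4, Mul(5, c, o)))
Mul(Add(Function('w')(17, -7), -415), 222) = Mul(Add(Add(-4, Mul(5, 17, -7)), -415), 222) = Mul(Add(Add(-4, -595), -415), 222) = Mul(Add(-599, -415), 222) = Mul(-1014, 222) = -225108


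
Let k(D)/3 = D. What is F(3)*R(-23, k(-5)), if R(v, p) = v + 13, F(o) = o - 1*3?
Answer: 0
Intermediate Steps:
F(o) = -3 + o (F(o) = o - 3 = -3 + o)
k(D) = 3*D
R(v, p) = 13 + v
F(3)*R(-23, k(-5)) = (-3 + 3)*(13 - 23) = 0*(-10) = 0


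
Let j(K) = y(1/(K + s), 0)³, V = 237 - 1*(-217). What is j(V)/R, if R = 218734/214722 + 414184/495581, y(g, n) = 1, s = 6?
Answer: 2313307467/4289887637 ≈ 0.53925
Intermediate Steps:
V = 454 (V = 237 + 217 = 454)
R = 4289887637/2313307467 (R = 218734*(1/214722) + 414184*(1/495581) = 109367/107361 + 18008/21547 = 4289887637/2313307467 ≈ 1.8544)
j(K) = 1 (j(K) = 1³ = 1)
j(V)/R = 1/(4289887637/2313307467) = 1*(2313307467/4289887637) = 2313307467/4289887637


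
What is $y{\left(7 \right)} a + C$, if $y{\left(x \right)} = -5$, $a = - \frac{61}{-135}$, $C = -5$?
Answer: $- \frac{196}{27} \approx -7.2593$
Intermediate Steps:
$a = \frac{61}{135}$ ($a = \left(-61\right) \left(- \frac{1}{135}\right) = \frac{61}{135} \approx 0.45185$)
$y{\left(7 \right)} a + C = \left(-5\right) \frac{61}{135} - 5 = - \frac{61}{27} - 5 = - \frac{196}{27}$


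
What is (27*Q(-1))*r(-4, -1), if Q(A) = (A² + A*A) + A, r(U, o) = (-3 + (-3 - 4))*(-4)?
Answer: 1080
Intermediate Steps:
r(U, o) = 40 (r(U, o) = (-3 - 7)*(-4) = -10*(-4) = 40)
Q(A) = A + 2*A² (Q(A) = (A² + A²) + A = 2*A² + A = A + 2*A²)
(27*Q(-1))*r(-4, -1) = (27*(-(1 + 2*(-1))))*40 = (27*(-(1 - 2)))*40 = (27*(-1*(-1)))*40 = (27*1)*40 = 27*40 = 1080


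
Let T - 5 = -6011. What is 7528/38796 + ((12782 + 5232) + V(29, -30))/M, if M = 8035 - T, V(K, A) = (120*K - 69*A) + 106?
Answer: 256000492/136183659 ≈ 1.8798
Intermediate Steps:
T = -6006 (T = 5 - 6011 = -6006)
V(K, A) = 106 - 69*A + 120*K (V(K, A) = (-69*A + 120*K) + 106 = 106 - 69*A + 120*K)
M = 14041 (M = 8035 - 1*(-6006) = 8035 + 6006 = 14041)
7528/38796 + ((12782 + 5232) + V(29, -30))/M = 7528/38796 + ((12782 + 5232) + (106 - 69*(-30) + 120*29))/14041 = 7528*(1/38796) + (18014 + (106 + 2070 + 3480))*(1/14041) = 1882/9699 + (18014 + 5656)*(1/14041) = 1882/9699 + 23670*(1/14041) = 1882/9699 + 23670/14041 = 256000492/136183659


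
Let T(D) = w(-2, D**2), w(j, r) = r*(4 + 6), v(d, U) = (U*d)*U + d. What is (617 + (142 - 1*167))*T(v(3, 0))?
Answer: 53280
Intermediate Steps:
v(d, U) = d + d*U**2 (v(d, U) = d*U**2 + d = d + d*U**2)
w(j, r) = 10*r (w(j, r) = r*10 = 10*r)
T(D) = 10*D**2
(617 + (142 - 1*167))*T(v(3, 0)) = (617 + (142 - 1*167))*(10*(3*(1 + 0**2))**2) = (617 + (142 - 167))*(10*(3*(1 + 0))**2) = (617 - 25)*(10*(3*1)**2) = 592*(10*3**2) = 592*(10*9) = 592*90 = 53280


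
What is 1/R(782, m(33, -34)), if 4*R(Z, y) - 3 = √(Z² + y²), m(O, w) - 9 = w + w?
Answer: -3/153749 + √615005/153749 ≈ 0.0050812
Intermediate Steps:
m(O, w) = 9 + 2*w (m(O, w) = 9 + (w + w) = 9 + 2*w)
R(Z, y) = ¾ + √(Z² + y²)/4
1/R(782, m(33, -34)) = 1/(¾ + √(782² + (9 + 2*(-34))²)/4) = 1/(¾ + √(611524 + (9 - 68)²)/4) = 1/(¾ + √(611524 + (-59)²)/4) = 1/(¾ + √(611524 + 3481)/4) = 1/(¾ + √615005/4)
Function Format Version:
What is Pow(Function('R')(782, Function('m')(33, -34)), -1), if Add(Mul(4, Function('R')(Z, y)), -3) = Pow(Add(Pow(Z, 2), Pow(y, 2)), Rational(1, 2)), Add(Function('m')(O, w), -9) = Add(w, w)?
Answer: Add(Rational(-3, 153749), Mul(Rational(1, 153749), Pow(615005, Rational(1, 2)))) ≈ 0.0050812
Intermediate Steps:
Function('m')(O, w) = Add(9, Mul(2, w)) (Function('m')(O, w) = Add(9, Add(w, w)) = Add(9, Mul(2, w)))
Function('R')(Z, y) = Add(Rational(3, 4), Mul(Rational(1, 4), Pow(Add(Pow(Z, 2), Pow(y, 2)), Rational(1, 2))))
Pow(Function('R')(782, Function('m')(33, -34)), -1) = Pow(Add(Rational(3, 4), Mul(Rational(1, 4), Pow(Add(Pow(782, 2), Pow(Add(9, Mul(2, -34)), 2)), Rational(1, 2)))), -1) = Pow(Add(Rational(3, 4), Mul(Rational(1, 4), Pow(Add(611524, Pow(Add(9, -68), 2)), Rational(1, 2)))), -1) = Pow(Add(Rational(3, 4), Mul(Rational(1, 4), Pow(Add(611524, Pow(-59, 2)), Rational(1, 2)))), -1) = Pow(Add(Rational(3, 4), Mul(Rational(1, 4), Pow(Add(611524, 3481), Rational(1, 2)))), -1) = Pow(Add(Rational(3, 4), Mul(Rational(1, 4), Pow(615005, Rational(1, 2)))), -1)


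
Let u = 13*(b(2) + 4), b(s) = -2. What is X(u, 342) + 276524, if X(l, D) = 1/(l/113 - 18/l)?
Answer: 187758327/679 ≈ 2.7652e+5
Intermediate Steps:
u = 26 (u = 13*(-2 + 4) = 13*2 = 26)
X(l, D) = 1/(-18/l + l/113) (X(l, D) = 1/(l*(1/113) - 18/l) = 1/(l/113 - 18/l) = 1/(-18/l + l/113))
X(u, 342) + 276524 = 113*26/(-2034 + 26²) + 276524 = 113*26/(-2034 + 676) + 276524 = 113*26/(-1358) + 276524 = 113*26*(-1/1358) + 276524 = -1469/679 + 276524 = 187758327/679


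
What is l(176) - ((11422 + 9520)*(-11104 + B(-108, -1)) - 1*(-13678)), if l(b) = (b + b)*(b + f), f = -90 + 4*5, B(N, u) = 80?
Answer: 230888242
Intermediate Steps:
f = -70 (f = -90 + 20 = -70)
l(b) = 2*b*(-70 + b) (l(b) = (b + b)*(b - 70) = (2*b)*(-70 + b) = 2*b*(-70 + b))
l(176) - ((11422 + 9520)*(-11104 + B(-108, -1)) - 1*(-13678)) = 2*176*(-70 + 176) - ((11422 + 9520)*(-11104 + 80) - 1*(-13678)) = 2*176*106 - (20942*(-11024) + 13678) = 37312 - (-230864608 + 13678) = 37312 - 1*(-230850930) = 37312 + 230850930 = 230888242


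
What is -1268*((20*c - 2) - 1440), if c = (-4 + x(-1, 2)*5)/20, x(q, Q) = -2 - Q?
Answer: 1858888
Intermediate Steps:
c = -6/5 (c = (-4 + (-2 - 1*2)*5)/20 = (-4 + (-2 - 2)*5)*(1/20) = (-4 - 4*5)*(1/20) = (-4 - 20)*(1/20) = -24*1/20 = -6/5 ≈ -1.2000)
-1268*((20*c - 2) - 1440) = -1268*((20*(-6/5) - 2) - 1440) = -1268*((-24 - 2) - 1440) = -1268*(-26 - 1440) = -1268*(-1466) = 1858888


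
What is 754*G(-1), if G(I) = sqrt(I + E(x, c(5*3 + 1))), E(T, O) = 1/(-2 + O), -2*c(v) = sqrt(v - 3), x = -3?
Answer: 754*sqrt(-6 - sqrt(13))/sqrt(4 + sqrt(13)) ≈ 847.36*I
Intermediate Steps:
c(v) = -sqrt(-3 + v)/2 (c(v) = -sqrt(v - 3)/2 = -sqrt(-3 + v)/2)
G(I) = sqrt(I + 1/(-2 - sqrt(13)/2)) (G(I) = sqrt(I + 1/(-2 - sqrt(-3 + (5*3 + 1))/2)) = sqrt(I + 1/(-2 - sqrt(-3 + (15 + 1))/2)) = sqrt(I + 1/(-2 - sqrt(-3 + 16)/2)) = sqrt(I + 1/(-2 - sqrt(13)/2)))
754*G(-1) = 754*(sqrt(-2 - (4 + sqrt(13)))/sqrt(4 + sqrt(13))) = 754*(sqrt(-2 + (-4 - sqrt(13)))/sqrt(4 + sqrt(13))) = 754*(sqrt(-6 - sqrt(13))/sqrt(4 + sqrt(13))) = 754*sqrt(-6 - sqrt(13))/sqrt(4 + sqrt(13))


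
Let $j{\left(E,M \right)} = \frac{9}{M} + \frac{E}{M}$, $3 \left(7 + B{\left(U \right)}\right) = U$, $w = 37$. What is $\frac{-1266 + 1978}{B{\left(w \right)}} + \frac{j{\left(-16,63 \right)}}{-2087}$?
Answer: $\frac{5015063}{37566} \approx 133.5$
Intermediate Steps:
$B{\left(U \right)} = -7 + \frac{U}{3}$
$\frac{-1266 + 1978}{B{\left(w \right)}} + \frac{j{\left(-16,63 \right)}}{-2087} = \frac{-1266 + 1978}{-7 + \frac{1}{3} \cdot 37} + \frac{\frac{1}{63} \left(9 - 16\right)}{-2087} = \frac{712}{-7 + \frac{37}{3}} + \frac{1}{63} \left(-7\right) \left(- \frac{1}{2087}\right) = \frac{712}{\frac{16}{3}} - - \frac{1}{18783} = 712 \cdot \frac{3}{16} + \frac{1}{18783} = \frac{267}{2} + \frac{1}{18783} = \frac{5015063}{37566}$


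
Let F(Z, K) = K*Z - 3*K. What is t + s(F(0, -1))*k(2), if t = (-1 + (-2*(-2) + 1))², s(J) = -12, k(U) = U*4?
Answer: -80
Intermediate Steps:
F(Z, K) = -3*K + K*Z
k(U) = 4*U
t = 16 (t = (-1 + (4 + 1))² = (-1 + 5)² = 4² = 16)
t + s(F(0, -1))*k(2) = 16 - 48*2 = 16 - 12*8 = 16 - 96 = -80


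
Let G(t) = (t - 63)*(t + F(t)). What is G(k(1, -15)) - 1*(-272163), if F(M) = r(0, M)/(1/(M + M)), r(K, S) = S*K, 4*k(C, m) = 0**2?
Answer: 272163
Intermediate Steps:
k(C, m) = 0 (k(C, m) = (1/4)*0**2 = (1/4)*0 = 0)
r(K, S) = K*S
F(M) = 0 (F(M) = (0*M)/(1/(M + M)) = 0/(1/(2*M)) = 0/((1/(2*M))) = 0*(2*M) = 0)
G(t) = t*(-63 + t) (G(t) = (t - 63)*(t + 0) = (-63 + t)*t = t*(-63 + t))
G(k(1, -15)) - 1*(-272163) = 0*(-63 + 0) - 1*(-272163) = 0*(-63) + 272163 = 0 + 272163 = 272163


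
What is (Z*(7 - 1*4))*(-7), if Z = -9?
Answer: 189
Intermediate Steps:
(Z*(7 - 1*4))*(-7) = -9*(7 - 1*4)*(-7) = -9*(7 - 4)*(-7) = -9*3*(-7) = -27*(-7) = 189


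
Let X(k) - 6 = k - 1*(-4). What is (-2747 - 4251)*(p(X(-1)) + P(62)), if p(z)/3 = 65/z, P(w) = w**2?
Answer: -81155806/3 ≈ -2.7052e+7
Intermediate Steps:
X(k) = 10 + k (X(k) = 6 + (k - 1*(-4)) = 6 + (k + 4) = 6 + (4 + k) = 10 + k)
p(z) = 195/z (p(z) = 3*(65/z) = 195/z)
(-2747 - 4251)*(p(X(-1)) + P(62)) = (-2747 - 4251)*(195/(10 - 1) + 62**2) = -6998*(195/9 + 3844) = -6998*(195*(1/9) + 3844) = -6998*(65/3 + 3844) = -6998*11597/3 = -81155806/3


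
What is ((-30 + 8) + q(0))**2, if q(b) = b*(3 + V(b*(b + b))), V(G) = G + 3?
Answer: 484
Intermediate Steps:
V(G) = 3 + G
q(b) = b*(6 + 2*b**2) (q(b) = b*(3 + (3 + b*(b + b))) = b*(3 + (3 + b*(2*b))) = b*(3 + (3 + 2*b**2)) = b*(6 + 2*b**2))
((-30 + 8) + q(0))**2 = ((-30 + 8) + 2*0*(3 + 0**2))**2 = (-22 + 2*0*(3 + 0))**2 = (-22 + 2*0*3)**2 = (-22 + 0)**2 = (-22)**2 = 484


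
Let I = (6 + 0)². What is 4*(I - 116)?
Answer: -320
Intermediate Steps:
I = 36 (I = 6² = 36)
4*(I - 116) = 4*(36 - 116) = 4*(-80) = -320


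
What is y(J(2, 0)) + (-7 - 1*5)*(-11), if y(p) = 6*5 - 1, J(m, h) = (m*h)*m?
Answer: 161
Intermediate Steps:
J(m, h) = h*m² (J(m, h) = (h*m)*m = h*m²)
y(p) = 29 (y(p) = 30 - 1 = 29)
y(J(2, 0)) + (-7 - 1*5)*(-11) = 29 + (-7 - 1*5)*(-11) = 29 + (-7 - 5)*(-11) = 29 - 12*(-11) = 29 + 132 = 161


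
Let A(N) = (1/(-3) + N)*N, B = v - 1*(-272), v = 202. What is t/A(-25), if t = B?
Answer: 711/950 ≈ 0.74842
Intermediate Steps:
B = 474 (B = 202 - 1*(-272) = 202 + 272 = 474)
t = 474
A(N) = N*(-⅓ + N) (A(N) = (1*(-⅓) + N)*N = (-⅓ + N)*N = N*(-⅓ + N))
t/A(-25) = 474/((-25*(-⅓ - 25))) = 474/((-25*(-76/3))) = 474/(1900/3) = 474*(3/1900) = 711/950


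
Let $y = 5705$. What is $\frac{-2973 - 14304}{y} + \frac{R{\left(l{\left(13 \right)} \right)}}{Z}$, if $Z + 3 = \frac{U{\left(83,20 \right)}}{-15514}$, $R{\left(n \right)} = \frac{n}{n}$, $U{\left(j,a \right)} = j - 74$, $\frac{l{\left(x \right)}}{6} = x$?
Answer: $- \frac{892768997}{265573455} \approx -3.3617$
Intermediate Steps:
$l{\left(x \right)} = 6 x$
$U{\left(j,a \right)} = -74 + j$ ($U{\left(j,a \right)} = j - 74 = -74 + j$)
$R{\left(n \right)} = 1$
$Z = - \frac{46551}{15514}$ ($Z = -3 + \frac{-74 + 83}{-15514} = -3 + 9 \left(- \frac{1}{15514}\right) = -3 - \frac{9}{15514} = - \frac{46551}{15514} \approx -3.0006$)
$\frac{-2973 - 14304}{y} + \frac{R{\left(l{\left(13 \right)} \right)}}{Z} = \frac{-2973 - 14304}{5705} + 1 \frac{1}{- \frac{46551}{15514}} = \left(-17277\right) \frac{1}{5705} + 1 \left(- \frac{15514}{46551}\right) = - \frac{17277}{5705} - \frac{15514}{46551} = - \frac{892768997}{265573455}$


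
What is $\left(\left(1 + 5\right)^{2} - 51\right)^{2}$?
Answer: $225$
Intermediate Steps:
$\left(\left(1 + 5\right)^{2} - 51\right)^{2} = \left(6^{2} - 51\right)^{2} = \left(36 - 51\right)^{2} = \left(-15\right)^{2} = 225$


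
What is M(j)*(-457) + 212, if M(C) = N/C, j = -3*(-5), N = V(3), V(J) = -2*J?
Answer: 1974/5 ≈ 394.80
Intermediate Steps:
N = -6 (N = -2*3 = -6)
j = 15
M(C) = -6/C
M(j)*(-457) + 212 = -6/15*(-457) + 212 = -6*1/15*(-457) + 212 = -⅖*(-457) + 212 = 914/5 + 212 = 1974/5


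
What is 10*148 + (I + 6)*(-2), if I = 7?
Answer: 1454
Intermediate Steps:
10*148 + (I + 6)*(-2) = 10*148 + (7 + 6)*(-2) = 1480 + 13*(-2) = 1480 - 26 = 1454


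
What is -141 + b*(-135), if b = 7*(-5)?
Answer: 4584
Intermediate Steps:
b = -35
-141 + b*(-135) = -141 - 35*(-135) = -141 + 4725 = 4584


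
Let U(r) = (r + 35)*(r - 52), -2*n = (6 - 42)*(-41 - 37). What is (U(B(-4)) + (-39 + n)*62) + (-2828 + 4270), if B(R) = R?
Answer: -89760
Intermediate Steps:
n = -1404 (n = -(6 - 42)*(-41 - 37)/2 = -(-18)*(-78) = -½*2808 = -1404)
U(r) = (-52 + r)*(35 + r) (U(r) = (35 + r)*(-52 + r) = (-52 + r)*(35 + r))
(U(B(-4)) + (-39 + n)*62) + (-2828 + 4270) = ((-1820 + (-4)² - 17*(-4)) + (-39 - 1404)*62) + (-2828 + 4270) = ((-1820 + 16 + 68) - 1443*62) + 1442 = (-1736 - 89466) + 1442 = -91202 + 1442 = -89760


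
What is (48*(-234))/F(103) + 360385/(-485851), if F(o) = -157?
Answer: 5400497987/76278607 ≈ 70.800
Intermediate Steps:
(48*(-234))/F(103) + 360385/(-485851) = (48*(-234))/(-157) + 360385/(-485851) = -11232*(-1/157) + 360385*(-1/485851) = 11232/157 - 360385/485851 = 5400497987/76278607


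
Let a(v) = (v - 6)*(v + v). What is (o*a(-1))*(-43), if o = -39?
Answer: 23478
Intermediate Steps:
a(v) = 2*v*(-6 + v) (a(v) = (-6 + v)*(2*v) = 2*v*(-6 + v))
(o*a(-1))*(-43) = -78*(-1)*(-6 - 1)*(-43) = -78*(-1)*(-7)*(-43) = -39*14*(-43) = -546*(-43) = 23478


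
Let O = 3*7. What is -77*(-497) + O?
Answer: 38290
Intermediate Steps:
O = 21
-77*(-497) + O = -77*(-497) + 21 = 38269 + 21 = 38290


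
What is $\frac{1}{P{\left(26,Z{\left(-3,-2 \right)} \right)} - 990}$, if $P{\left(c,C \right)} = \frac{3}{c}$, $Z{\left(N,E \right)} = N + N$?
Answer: $- \frac{26}{25737} \approx -0.0010102$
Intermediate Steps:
$Z{\left(N,E \right)} = 2 N$
$\frac{1}{P{\left(26,Z{\left(-3,-2 \right)} \right)} - 990} = \frac{1}{\frac{3}{26} - 990} = \frac{1}{- \frac{25737}{26}} = - \frac{26}{25737}$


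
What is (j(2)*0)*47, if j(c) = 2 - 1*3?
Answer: 0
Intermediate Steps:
j(c) = -1 (j(c) = 2 - 3 = -1)
(j(2)*0)*47 = -1*0*47 = 0*47 = 0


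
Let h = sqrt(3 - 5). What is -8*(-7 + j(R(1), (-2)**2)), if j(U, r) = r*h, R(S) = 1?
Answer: 56 - 32*I*sqrt(2) ≈ 56.0 - 45.255*I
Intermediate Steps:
h = I*sqrt(2) (h = sqrt(-2) = I*sqrt(2) ≈ 1.4142*I)
j(U, r) = I*r*sqrt(2) (j(U, r) = r*(I*sqrt(2)) = I*r*sqrt(2))
-8*(-7 + j(R(1), (-2)**2)) = -8*(-7 + I*(-2)**2*sqrt(2)) = -8*(-7 + I*4*sqrt(2)) = -8*(-7 + 4*I*sqrt(2)) = 56 - 32*I*sqrt(2)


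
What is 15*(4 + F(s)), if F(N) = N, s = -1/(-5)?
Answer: 63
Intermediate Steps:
s = ⅕ (s = -1*(-⅕) = ⅕ ≈ 0.20000)
15*(4 + F(s)) = 15*(4 + ⅕) = 15*(21/5) = 63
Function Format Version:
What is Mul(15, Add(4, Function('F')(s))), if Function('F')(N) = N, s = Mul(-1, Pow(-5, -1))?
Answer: 63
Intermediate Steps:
s = Rational(1, 5) (s = Mul(-1, Rational(-1, 5)) = Rational(1, 5) ≈ 0.20000)
Mul(15, Add(4, Function('F')(s))) = Mul(15, Add(4, Rational(1, 5))) = Mul(15, Rational(21, 5)) = 63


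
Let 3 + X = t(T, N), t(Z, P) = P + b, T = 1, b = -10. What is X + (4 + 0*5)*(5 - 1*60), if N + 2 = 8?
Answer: -227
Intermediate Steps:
N = 6 (N = -2 + 8 = 6)
t(Z, P) = -10 + P (t(Z, P) = P - 10 = -10 + P)
X = -7 (X = -3 + (-10 + 6) = -3 - 4 = -7)
X + (4 + 0*5)*(5 - 1*60) = -7 + (4 + 0*5)*(5 - 1*60) = -7 + (4 + 0)*(5 - 60) = -7 + 4*(-55) = -7 - 220 = -227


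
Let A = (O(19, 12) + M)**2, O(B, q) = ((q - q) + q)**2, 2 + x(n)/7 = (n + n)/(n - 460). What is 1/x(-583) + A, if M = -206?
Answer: 3536331/920 ≈ 3843.8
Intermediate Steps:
x(n) = -14 + 14*n/(-460 + n) (x(n) = -14 + 7*((n + n)/(n - 460)) = -14 + 7*((2*n)/(-460 + n)) = -14 + 7*(2*n/(-460 + n)) = -14 + 14*n/(-460 + n))
O(B, q) = q**2 (O(B, q) = (0 + q)**2 = q**2)
A = 3844 (A = (12**2 - 206)**2 = (144 - 206)**2 = (-62)**2 = 3844)
1/x(-583) + A = 1/(6440/(-460 - 583)) + 3844 = 1/(6440/(-1043)) + 3844 = 1/(6440*(-1/1043)) + 3844 = 1/(-920/149) + 3844 = -149/920 + 3844 = 3536331/920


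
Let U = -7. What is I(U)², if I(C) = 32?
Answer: 1024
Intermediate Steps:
I(U)² = 32² = 1024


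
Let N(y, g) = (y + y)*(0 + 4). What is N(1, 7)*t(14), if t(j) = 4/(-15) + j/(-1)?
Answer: -1712/15 ≈ -114.13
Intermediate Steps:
N(y, g) = 8*y (N(y, g) = (2*y)*4 = 8*y)
t(j) = -4/15 - j (t(j) = 4*(-1/15) + j*(-1) = -4/15 - j)
N(1, 7)*t(14) = (8*1)*(-4/15 - 1*14) = 8*(-4/15 - 14) = 8*(-214/15) = -1712/15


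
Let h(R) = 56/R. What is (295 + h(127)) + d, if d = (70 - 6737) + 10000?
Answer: 460812/127 ≈ 3628.4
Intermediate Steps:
d = 3333 (d = -6667 + 10000 = 3333)
(295 + h(127)) + d = (295 + 56/127) + 3333 = 37521/127 + 3333 = 460812/127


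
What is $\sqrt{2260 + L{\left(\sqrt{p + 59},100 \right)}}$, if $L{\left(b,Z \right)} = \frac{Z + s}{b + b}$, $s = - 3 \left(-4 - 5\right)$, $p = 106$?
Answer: $\frac{\sqrt{246114000 + 41910 \sqrt{165}}}{330} \approx 47.591$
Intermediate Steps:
$s = 27$ ($s = \left(-3\right) \left(-9\right) = 27$)
$L{\left(b,Z \right)} = \frac{27 + Z}{2 b}$ ($L{\left(b,Z \right)} = \frac{Z + 27}{b + b} = \frac{27 + Z}{2 b}$)
$\sqrt{2260 + L{\left(\sqrt{p + 59},100 \right)}} = \sqrt{2260 + \frac{27 + 100}{2 \sqrt{106 + 59}}} = \sqrt{2260 + \frac{1}{2} \frac{1}{\sqrt{165}} \cdot 127} = \sqrt{2260 + \frac{1}{2} \frac{\sqrt{165}}{165} \cdot 127} = \sqrt{2260 + \frac{127 \sqrt{165}}{330}}$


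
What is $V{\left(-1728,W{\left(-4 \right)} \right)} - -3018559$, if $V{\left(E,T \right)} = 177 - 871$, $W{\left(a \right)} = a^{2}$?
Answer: $3017865$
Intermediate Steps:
$V{\left(E,T \right)} = -694$ ($V{\left(E,T \right)} = 177 - 871 = -694$)
$V{\left(-1728,W{\left(-4 \right)} \right)} - -3018559 = -694 - -3018559 = -694 + 3018559 = 3017865$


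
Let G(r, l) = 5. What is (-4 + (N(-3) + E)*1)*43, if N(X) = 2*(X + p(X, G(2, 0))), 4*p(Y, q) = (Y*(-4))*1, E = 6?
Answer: 86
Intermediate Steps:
p(Y, q) = -Y (p(Y, q) = ((Y*(-4))*1)/4 = (-4*Y*1)/4 = (-4*Y)/4 = -Y)
N(X) = 0 (N(X) = 2*(X - X) = 2*0 = 0)
(-4 + (N(-3) + E)*1)*43 = (-4 + (0 + 6)*1)*43 = (-4 + 6*1)*43 = (-4 + 6)*43 = 2*43 = 86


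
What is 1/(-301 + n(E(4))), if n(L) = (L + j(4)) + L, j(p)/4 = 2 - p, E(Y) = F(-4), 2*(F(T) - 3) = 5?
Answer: -1/298 ≈ -0.0033557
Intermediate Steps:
F(T) = 11/2 (F(T) = 3 + (½)*5 = 3 + 5/2 = 11/2)
E(Y) = 11/2
j(p) = 8 - 4*p (j(p) = 4*(2 - p) = 8 - 4*p)
n(L) = -8 + 2*L (n(L) = (L + (8 - 4*4)) + L = (L + (8 - 16)) + L = (L - 8) + L = (-8 + L) + L = -8 + 2*L)
1/(-301 + n(E(4))) = 1/(-301 + (-8 + 2*(11/2))) = 1/(-301 + (-8 + 11)) = 1/(-301 + 3) = 1/(-298) = -1/298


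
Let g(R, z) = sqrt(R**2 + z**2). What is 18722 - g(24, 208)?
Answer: 18722 - 8*sqrt(685) ≈ 18513.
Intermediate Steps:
18722 - g(24, 208) = 18722 - sqrt(24**2 + 208**2) = 18722 - sqrt(576 + 43264) = 18722 - sqrt(43840) = 18722 - 8*sqrt(685)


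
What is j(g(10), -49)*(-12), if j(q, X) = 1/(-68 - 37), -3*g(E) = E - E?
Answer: 4/35 ≈ 0.11429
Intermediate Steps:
g(E) = 0 (g(E) = -(E - E)/3 = -⅓*0 = 0)
j(q, X) = -1/105 (j(q, X) = 1/(-105) = -1/105)
j(g(10), -49)*(-12) = -1/105*(-12) = 4/35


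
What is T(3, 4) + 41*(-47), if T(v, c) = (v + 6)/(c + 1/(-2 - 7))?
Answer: -67364/35 ≈ -1924.7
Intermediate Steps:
T(v, c) = (6 + v)/(-⅑ + c) (T(v, c) = (6 + v)/(c + 1/(-9)) = (6 + v)/(c - ⅑) = (6 + v)/(-⅑ + c))
T(3, 4) + 41*(-47) = 9*(6 + 3)/(-1 + 9*4) + 41*(-47) = 9*9/(-1 + 36) - 1927 = 9*9/35 - 1927 = 9*(1/35)*9 - 1927 = 81/35 - 1927 = -67364/35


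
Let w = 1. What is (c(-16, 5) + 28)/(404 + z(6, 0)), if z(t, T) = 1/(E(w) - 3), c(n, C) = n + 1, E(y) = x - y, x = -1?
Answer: 65/2019 ≈ 0.032194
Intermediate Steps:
E(y) = -1 - y
c(n, C) = 1 + n
z(t, T) = -⅕ (z(t, T) = 1/((-1 - 1*1) - 3) = 1/((-1 - 1) - 3) = 1/(-2 - 3) = 1/(-5) = -⅕)
(c(-16, 5) + 28)/(404 + z(6, 0)) = ((1 - 16) + 28)/(404 - ⅕) = (-15 + 28)/(2019/5) = 13*(5/2019) = 65/2019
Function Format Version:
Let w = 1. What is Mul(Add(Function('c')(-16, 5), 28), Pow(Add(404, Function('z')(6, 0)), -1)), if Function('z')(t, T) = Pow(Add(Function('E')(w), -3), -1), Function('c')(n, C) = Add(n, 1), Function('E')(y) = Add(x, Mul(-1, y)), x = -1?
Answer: Rational(65, 2019) ≈ 0.032194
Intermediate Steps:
Function('E')(y) = Add(-1, Mul(-1, y))
Function('c')(n, C) = Add(1, n)
Function('z')(t, T) = Rational(-1, 5) (Function('z')(t, T) = Pow(Add(Add(-1, Mul(-1, 1)), -3), -1) = Pow(Add(Add(-1, -1), -3), -1) = Pow(Add(-2, -3), -1) = Pow(-5, -1) = Rational(-1, 5))
Mul(Add(Function('c')(-16, 5), 28), Pow(Add(404, Function('z')(6, 0)), -1)) = Mul(Add(Add(1, -16), 28), Pow(Add(404, Rational(-1, 5)), -1)) = Mul(Add(-15, 28), Pow(Rational(2019, 5), -1)) = Mul(13, Rational(5, 2019)) = Rational(65, 2019)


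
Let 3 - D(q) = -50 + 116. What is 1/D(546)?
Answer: -1/63 ≈ -0.015873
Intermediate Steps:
D(q) = -63 (D(q) = 3 - (-50 + 116) = 3 - 1*66 = 3 - 66 = -63)
1/D(546) = 1/(-63) = -1/63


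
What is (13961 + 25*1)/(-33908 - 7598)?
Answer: -6993/20753 ≈ -0.33696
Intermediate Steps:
(13961 + 25*1)/(-33908 - 7598) = (13961 + 25)/(-41506) = 13986*(-1/41506) = -6993/20753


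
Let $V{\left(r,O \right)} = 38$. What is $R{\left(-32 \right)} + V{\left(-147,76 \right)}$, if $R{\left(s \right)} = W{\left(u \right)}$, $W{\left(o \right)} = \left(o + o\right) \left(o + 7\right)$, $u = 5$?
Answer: $158$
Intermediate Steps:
$W{\left(o \right)} = 2 o \left(7 + o\right)$
$R{\left(s \right)} = 120$ ($R{\left(s \right)} = 2 \cdot 5 \left(7 + 5\right) = 2 \cdot 5 \cdot 12 = 120$)
$R{\left(-32 \right)} + V{\left(-147,76 \right)} = 120 + 38 = 158$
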